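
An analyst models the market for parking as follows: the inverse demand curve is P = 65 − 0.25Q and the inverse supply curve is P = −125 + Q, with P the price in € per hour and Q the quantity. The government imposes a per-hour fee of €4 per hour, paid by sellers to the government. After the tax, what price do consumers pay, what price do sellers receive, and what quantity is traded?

Consumers pay €27.8; sellers receive €23.8; quantity = 148.8.

Inverting to Q(P) form: Qd = 260 − 4P; Qs = P + 125.
Before the tax: set 260 − 4P = P + 125 → P* = €27, Q* = 152.
With the tax collected from sellers, supply shifts: Qs = (P − 4) + 125.
New equilibrium: consumers pay €27.8, sellers receive €23.8, Q = 148.8. (Wedge: Pb − Ps = 4.)
The less price-elastic side of the market bears the larger share of a per-unit tax.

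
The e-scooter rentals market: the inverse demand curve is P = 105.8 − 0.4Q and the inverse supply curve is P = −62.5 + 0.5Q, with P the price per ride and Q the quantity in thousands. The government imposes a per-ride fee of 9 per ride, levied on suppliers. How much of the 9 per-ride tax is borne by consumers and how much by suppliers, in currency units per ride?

Consumers bear 4 per ride; suppliers bear 5 per ride.

Rewrite in direct form: Qd = 264.5 − 2.5P and Qs = 2P + 125.
Without the tax, 264.5 − 2.5P = 2P + 125 gives 4.5P = 139.5, so P* = 31 and Q* = 187.
With the tax collected from suppliers, supply shifts: Qs = 2(P − 9) + 125.
Solving gives Q = 177 with consumers paying 35 and suppliers receiving 26 (the 9 wedge).
Burden on consumers: 4; on suppliers: 5. (They sum to 9.)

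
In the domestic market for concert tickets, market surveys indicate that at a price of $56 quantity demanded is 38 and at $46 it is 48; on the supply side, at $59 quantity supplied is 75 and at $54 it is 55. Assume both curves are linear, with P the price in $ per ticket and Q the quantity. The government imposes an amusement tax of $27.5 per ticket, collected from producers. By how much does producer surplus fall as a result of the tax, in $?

Producer surplus falls by $176.

Demand slope: (48 − 38)/(46 − 56) = -1, so Qd = 94 − P.
Supply slope: (55 − 75)/(54 − 59) = 4, so Qs = 4P − 161.
Before the tax: set 94 − P = 4P − 161 → P* = $51, Q* = 43.
With the tax collected from producers, supply shifts: Qs = 4(P − 27.5) − 161.
New equilibrium: consumers pay $73, producers receive $45.5, Q = 21. (Wedge: Pb − Ps = 27.5.)
ΔPS is the trapezoid between Q = 21 and Q = 43 of height $5.5: ½ · (43 + 21) · 5.5 = $176.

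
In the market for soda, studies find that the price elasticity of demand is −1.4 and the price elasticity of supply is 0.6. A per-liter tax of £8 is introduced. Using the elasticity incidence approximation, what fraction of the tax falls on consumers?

Incidence ratio: consumers' share ≈ εs / (εs + |εd|) = 0.6 / (0.6 + 1.4) = 0.3.
Supply is the less elastic side, so consumers bear the smaller share.

Consumers' share ≈ 0.3.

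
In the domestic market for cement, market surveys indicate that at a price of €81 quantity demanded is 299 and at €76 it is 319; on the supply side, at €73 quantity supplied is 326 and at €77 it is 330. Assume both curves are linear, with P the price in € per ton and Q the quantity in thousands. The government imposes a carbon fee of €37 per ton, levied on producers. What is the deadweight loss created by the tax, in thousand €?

Demand slope: (319 − 299)/(76 − 81) = -4, so Qd = 623 − 4P.
Supply slope: (330 − 326)/(77 − 73) = 1, so Qs = P + 253.
Before the tax: set 623 − 4P = P + 253 → P* = €74, Q* = 327.
With the tax collected from producers, supply shifts: Qs = (P − 37) + 253.
New equilibrium: consumers pay €81.4, producers receive €44.4, Q = 297.4. (Wedge: Pb − Ps = 37.)
Quantity falls by |ΔQ| = |327 − 297.4| = 29.6.
DWL = ½ · t · |ΔQ| = ½ · 37 · 29.6 = €547.6.

Deadweight loss = €547.6 thousand.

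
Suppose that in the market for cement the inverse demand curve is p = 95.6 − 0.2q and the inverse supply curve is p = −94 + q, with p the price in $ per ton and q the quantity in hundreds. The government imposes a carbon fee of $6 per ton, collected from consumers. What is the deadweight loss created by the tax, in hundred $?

Rewrite in direct form: qd = 478 − 5p and qs = p + 94.
Without the tax, 478 − 5p = p + 94 gives 6p = 384, so p* = $64 and q* = 158.
With the tax collected from consumers, demand (in seller-price terms) shifts: qd = 478 − 5(p + 6).
Solving gives q = 153 with consumers paying $65 and producers receiving $59 (the $6 wedge).
Quantity falls by |ΔQ| = |158 − 153| = 5.
DWL = ½ · t · |ΔQ| = ½ · 6 · 5 = $15.

Deadweight loss = $15 hundred.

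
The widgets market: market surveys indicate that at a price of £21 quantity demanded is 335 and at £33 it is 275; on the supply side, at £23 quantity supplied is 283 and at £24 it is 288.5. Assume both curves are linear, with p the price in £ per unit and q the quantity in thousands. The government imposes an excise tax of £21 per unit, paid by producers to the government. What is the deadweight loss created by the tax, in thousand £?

Deadweight loss = £577.5 thousand.

Demand slope: (275 − 335)/(33 − 21) = -5, so qd = 440 − 5p.
Supply slope: (288.5 − 283)/(24 − 23) = 5.5, so qs = 5.5p + 156.5.
Without the tax, 440 − 5p = 5.5p + 156.5 gives 10.5p = 283.5, so p* = £27 and q* = 305.
With the tax collected from producers, supply shifts: qs = 5.5(p − 21) + 156.5.
New equilibrium: consumers pay £38, producers receive £17, q = 250. (Wedge: pb − ps = 21.)
Quantity falls by |ΔQ| = |305 − 250| = 55.
DWL = ½ · t · |ΔQ| = ½ · 21 · 55 = £577.5.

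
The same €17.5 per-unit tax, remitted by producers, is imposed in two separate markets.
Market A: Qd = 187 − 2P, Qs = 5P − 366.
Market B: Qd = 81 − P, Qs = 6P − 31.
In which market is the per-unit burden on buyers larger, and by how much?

Market B, by €2.5.

Market A: pre-tax P* = €79, Q* = 29; post-tax Q = 4; per-unit burden on buyers = €12.5.
Market B: pre-tax P* = €16, Q* = 65; post-tax Q = 50; per-unit burden on buyers = €15.
Difference: €12.5 vs €15 → market B is larger by €2.5.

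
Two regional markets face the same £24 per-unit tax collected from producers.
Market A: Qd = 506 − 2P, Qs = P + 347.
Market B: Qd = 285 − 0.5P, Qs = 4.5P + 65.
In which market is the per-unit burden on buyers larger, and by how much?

Market A: pre-tax P* = £53, Q* = 400; post-tax Q = 384; per-unit burden on buyers = £8.
Market B: pre-tax P* = £44, Q* = 263; post-tax Q = 252.2; per-unit burden on buyers = £21.6.
Difference: £8 vs £21.6 → market B is larger by £13.6.

Market B, by £13.6.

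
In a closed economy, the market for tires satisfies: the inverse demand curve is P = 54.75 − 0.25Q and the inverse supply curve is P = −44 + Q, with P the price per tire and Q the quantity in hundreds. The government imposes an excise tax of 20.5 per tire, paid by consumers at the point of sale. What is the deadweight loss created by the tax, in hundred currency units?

Deadweight loss = 168.1 hundred.

Rewrite in direct form: Qd = 219 − 4P and Qs = P + 44.
Before the tax: set 219 − 4P = P + 44 → P* = 35, Q* = 79.
With the tax collected from consumers, demand (in seller-price terms) shifts: Qd = 219 − 4(P + 20.5).
New equilibrium: consumers pay 39.1, sellers receive 18.6, Q = 62.6. (Wedge: Pb − Ps = 20.5.)
Quantity falls by |ΔQ| = |79 − 62.6| = 16.4.
DWL = ½ · t · |ΔQ| = ½ · 20.5 · 16.4 = 168.1.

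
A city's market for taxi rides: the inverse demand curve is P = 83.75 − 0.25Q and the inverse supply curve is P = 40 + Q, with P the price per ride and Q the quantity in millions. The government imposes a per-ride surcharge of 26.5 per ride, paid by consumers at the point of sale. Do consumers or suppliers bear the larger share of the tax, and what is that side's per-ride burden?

Inverting to Q(P) form: Qd = 335 − 4P; Qs = P − 40.
Before the tax: set 335 − 4P = P − 40 → P* = 75, Q* = 35.
With the tax collected from consumers, demand (in seller-price terms) shifts: Qd = 335 − 4(P + 26.5).
New equilibrium: consumers pay 80.3, suppliers receive 53.8, Q = 13.8. (Wedge: Pb − Ps = 26.5.)
Per-ride burden: consumers 5.3, suppliers 21.2.
Suppliers take the larger share because supply is less price-elastic here (demand slope 4 vs supply slope 1).

Suppliers bear the larger share: 21.2 per ride.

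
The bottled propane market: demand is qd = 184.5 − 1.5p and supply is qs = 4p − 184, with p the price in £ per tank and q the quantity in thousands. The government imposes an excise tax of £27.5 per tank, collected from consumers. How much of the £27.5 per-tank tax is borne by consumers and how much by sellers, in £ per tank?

Before the tax: set 184.5 − 1.5p = 4p − 184 → p* = £67, q* = 84.
With the tax collected from consumers, demand (in seller-price terms) shifts: qd = 184.5 − 1.5(p + 27.5).
Solving gives q = 54 with consumers paying £87 and sellers receiving £59.5 (the £27.5 wedge).
Burden on consumers: £20; on sellers: £7.5. (They sum to £27.5.)

Consumers bear £20 per tank; sellers bear £7.5 per tank.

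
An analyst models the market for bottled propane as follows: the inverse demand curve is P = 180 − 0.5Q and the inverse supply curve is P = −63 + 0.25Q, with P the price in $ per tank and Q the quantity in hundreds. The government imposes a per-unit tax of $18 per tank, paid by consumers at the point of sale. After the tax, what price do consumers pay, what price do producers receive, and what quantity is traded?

Rewrite in direct form: Qd = 360 − 2P and Qs = 4P + 252.
Before the tax: set 360 − 2P = 4P + 252 → P* = $18, Q* = 324.
With the tax collected from consumers, demand (in seller-price terms) shifts: Qd = 360 − 2(P + 18).
New equilibrium: consumers pay $30, producers receive $12, Q = 300. (Wedge: Pb − Ps = 18.)

Consumers pay $30; producers receive $12; quantity = 300.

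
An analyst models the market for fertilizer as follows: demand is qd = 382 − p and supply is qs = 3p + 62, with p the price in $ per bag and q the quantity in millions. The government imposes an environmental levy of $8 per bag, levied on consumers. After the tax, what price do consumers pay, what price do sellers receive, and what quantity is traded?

Consumers pay $86; sellers receive $78; quantity = 296.

Without the tax, 382 − p = 3p + 62 gives 4p = 320, so p* = $80 and q* = 302.
With the tax collected from consumers, demand (in seller-price terms) shifts: qd = 382 − (p + 8).
Solving gives q = 296 with consumers paying $86 and sellers receiving $78 (the $8 wedge).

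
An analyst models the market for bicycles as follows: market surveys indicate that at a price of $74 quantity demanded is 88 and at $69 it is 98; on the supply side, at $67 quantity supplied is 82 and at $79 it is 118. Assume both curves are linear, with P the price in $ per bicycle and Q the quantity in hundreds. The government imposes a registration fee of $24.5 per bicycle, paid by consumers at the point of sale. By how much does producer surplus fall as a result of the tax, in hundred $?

Demand slope: (98 − 88)/(69 − 74) = -2, so Qd = 236 − 2P.
Supply slope: (118 − 82)/(79 − 67) = 3, so Qs = 3P − 119.
Without the tax, 236 − 2P = 3P − 119 gives 5P = 355, so P* = $71 and Q* = 94.
With the tax collected from consumers, demand (in seller-price terms) shifts: Qd = 236 − 2(P + 24.5).
Solving gives Q = 64.6 with consumers paying $85.7 and producers receiving $61.2 (the $24.5 wedge).
ΔPS is the trapezoid between Q = 64.6 and Q = 94 of height $9.8: ½ · (94 + 64.6) · 9.8 = $777.14.

Producer surplus falls by $777.14 hundred.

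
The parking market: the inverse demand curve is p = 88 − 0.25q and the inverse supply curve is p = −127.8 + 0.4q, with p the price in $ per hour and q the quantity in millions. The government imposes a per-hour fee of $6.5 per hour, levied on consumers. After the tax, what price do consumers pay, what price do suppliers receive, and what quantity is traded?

Consumers pay $7.5; suppliers receive $1; quantity = 322.

Inverting to q(p) form: qd = 352 − 4p; qs = 2.5p + 319.5.
Without the tax, 352 − 4p = 2.5p + 319.5 gives 6.5p = 32.5, so p* = $5 and q* = 332.
With the tax collected from consumers, demand (in seller-price terms) shifts: qd = 352 − 4(p + 6.5).
Solving gives q = 322 with consumers paying $7.5 and suppliers receiving $1 (the $6.5 wedge).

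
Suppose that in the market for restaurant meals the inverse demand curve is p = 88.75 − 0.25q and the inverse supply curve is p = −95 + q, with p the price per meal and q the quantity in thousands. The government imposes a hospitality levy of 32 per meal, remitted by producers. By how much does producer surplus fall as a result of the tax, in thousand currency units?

Rewrite in direct form: qd = 355 − 4p and qs = p + 95.
Without the tax, 355 − 4p = p + 95 gives 5p = 260, so p* = 52 and q* = 147.
With the tax collected from producers, supply shifts: qs = (p − 32) + 95.
Solving gives q = 121.4 with consumers paying 58.4 and producers receiving 26.4 (the 32 wedge).
ΔPS is the trapezoid between Q = 121.4 and Q = 147 of height 25.6: ½ · (147 + 121.4) · 25.6 = 3435.52.

Producer surplus falls by 3435.52 thousand.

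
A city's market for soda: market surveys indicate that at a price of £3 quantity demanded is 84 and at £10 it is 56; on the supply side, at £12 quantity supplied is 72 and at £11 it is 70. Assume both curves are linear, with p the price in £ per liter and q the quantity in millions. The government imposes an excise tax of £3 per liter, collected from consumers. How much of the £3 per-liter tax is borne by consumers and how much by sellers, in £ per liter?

Demand slope: (56 − 84)/(10 − 3) = -4, so qd = 96 − 4p.
Supply slope: (70 − 72)/(11 − 12) = 2, so qs = 2p + 48.
Without the tax, 96 − 4p = 2p + 48 gives 6p = 48, so p* = £8 and q* = 64.
With the tax collected from consumers, demand (in seller-price terms) shifts: qd = 96 − 4(p + 3).
Solving gives q = 60 with consumers paying £9 and sellers receiving £6 (the £3 wedge).
Burden on consumers: £1; on sellers: £2. (They sum to £3.)

Consumers bear £1 per liter; sellers bear £2 per liter.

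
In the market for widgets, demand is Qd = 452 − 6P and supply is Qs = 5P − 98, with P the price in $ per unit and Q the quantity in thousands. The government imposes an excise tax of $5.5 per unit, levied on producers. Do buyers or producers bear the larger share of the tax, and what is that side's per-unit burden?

Producers bear the larger share: $3 per unit.

Before the tax: set 452 − 6P = 5P − 98 → P* = $50, Q* = 152.
With the tax collected from producers, supply shifts: Qs = 5(P − 5.5) − 98.
Solving gives Q = 137 with buyers paying $52.5 and producers receiving $47 (the $5.5 wedge).
Per-unit burden: buyers $2.5, producers $3.
Producers take the larger share because supply is less price-elastic here (demand slope 6 vs supply slope 5).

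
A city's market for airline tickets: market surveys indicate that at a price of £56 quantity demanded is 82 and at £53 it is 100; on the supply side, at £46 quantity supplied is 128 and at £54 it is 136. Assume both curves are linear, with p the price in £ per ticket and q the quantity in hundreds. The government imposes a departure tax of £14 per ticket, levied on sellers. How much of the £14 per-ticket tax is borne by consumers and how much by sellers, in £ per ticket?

Consumers bear £2 per ticket; sellers bear £12 per ticket.

Demand slope: (100 − 82)/(53 − 56) = -6, so qd = 418 − 6p.
Supply slope: (136 − 128)/(54 − 46) = 1, so qs = p + 82.
Before the tax: set 418 − 6p = p + 82 → p* = £48, q* = 130.
With the tax collected from sellers, supply shifts: qs = (p − 14) + 82.
Solving gives q = 118 with consumers paying £50 and sellers receiving £36 (the £14 wedge).
Burden on consumers: £2; on sellers: £12. (They sum to £14.)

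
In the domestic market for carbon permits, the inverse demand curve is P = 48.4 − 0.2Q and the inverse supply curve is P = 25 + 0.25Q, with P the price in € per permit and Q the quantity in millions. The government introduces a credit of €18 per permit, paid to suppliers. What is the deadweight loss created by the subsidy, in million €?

Deadweight loss = €360 million.

Inverting to Q(P) form: Qd = 242 − 5P; Qs = 4P − 100.
Without the subsidy, 242 − 5P = 4P − 100 gives 9P = 342, so P* = €38 and Q* = 52.
With a per-unit subsidy paid to suppliers, each receives P + 18 per unit sold, so supply becomes Qs = 4(P + 18) − 100.
Solving gives Q = 92 with consumers paying €30 and suppliers receiving €48 (the €18 wedge).
Quantity rises by |ΔQ| = |52 − 92| = 40.
DWL = ½ · t · |ΔQ| = ½ · 18 · 40 = €360.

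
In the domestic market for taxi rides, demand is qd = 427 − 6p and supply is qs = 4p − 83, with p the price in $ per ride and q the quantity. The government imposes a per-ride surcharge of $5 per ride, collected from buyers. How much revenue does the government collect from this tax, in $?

Without the tax, 427 − 6p = 4p − 83 gives 10p = 510, so p* = $51 and q* = 121.
With the tax collected from buyers, demand (in seller-price terms) shifts: qd = 427 − 6(p + 5).
New equilibrium: buyers pay $53, suppliers receive $48, q = 109. (Wedge: pb − ps = 5.)
Revenue = t · Q = 5 · 109 = $545.

Tax revenue = $545.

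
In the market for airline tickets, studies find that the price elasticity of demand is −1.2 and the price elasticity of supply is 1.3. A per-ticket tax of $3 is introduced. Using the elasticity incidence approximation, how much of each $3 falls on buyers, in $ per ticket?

Incidence ratio: buyers' share ≈ εs / (εs + |εd|) = 1.3 / (1.3 + 1.2) = 0.52.
So buyers bear ≈ 0.52 × $3 = $1.56; suppliers bear $1.44.

Buyers bear ≈ $1.56 per ticket.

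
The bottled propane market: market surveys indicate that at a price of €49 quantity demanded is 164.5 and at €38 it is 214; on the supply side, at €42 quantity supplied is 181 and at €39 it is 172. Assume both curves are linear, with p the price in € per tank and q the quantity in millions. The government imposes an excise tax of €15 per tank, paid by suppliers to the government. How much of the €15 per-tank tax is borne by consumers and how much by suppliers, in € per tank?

Demand slope: (214 − 164.5)/(38 − 49) = -4.5, so qd = 385 − 4.5p.
Supply slope: (172 − 181)/(39 − 42) = 3, so qs = 3p + 55.
Without the tax, 385 − 4.5p = 3p + 55 gives 7.5p = 330, so p* = €44 and q* = 187.
With the tax collected from suppliers, supply shifts: qs = 3(p − 15) + 55.
Solving gives q = 160 with consumers paying €50 and suppliers receiving €35 (the €15 wedge).
Burden on consumers: €6; on suppliers: €9. (They sum to €15.)
The less price-elastic side of the market bears the larger share of a per-unit tax.

Consumers bear €6 per tank; suppliers bear €9 per tank.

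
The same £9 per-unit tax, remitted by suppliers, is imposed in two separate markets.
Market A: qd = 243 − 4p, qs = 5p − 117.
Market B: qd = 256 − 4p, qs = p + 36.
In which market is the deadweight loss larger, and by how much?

Market A: pre-tax p* = £40, q* = 83; post-tax q = 63; deadweight loss = £90.
Market B: pre-tax p* = £44, q* = 80; post-tax q = 72.8; deadweight loss = £32.4.
Difference: £90 vs £32.4 → market A is larger by £57.6.

Market A, by £57.6.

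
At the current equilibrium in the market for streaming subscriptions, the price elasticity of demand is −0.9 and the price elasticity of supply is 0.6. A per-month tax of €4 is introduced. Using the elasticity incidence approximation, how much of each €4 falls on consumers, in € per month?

Consumers bear ≈ €1.6 per month.

Incidence ratio: consumers' share ≈ εs / (εs + |εd|) = 0.6 / (0.6 + 0.9) = 0.4.
So consumers bear ≈ 0.4 × €4 = €1.6; producers bear €2.4.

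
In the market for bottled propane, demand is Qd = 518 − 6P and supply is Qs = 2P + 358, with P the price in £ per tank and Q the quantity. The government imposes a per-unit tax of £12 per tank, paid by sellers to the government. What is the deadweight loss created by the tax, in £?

Deadweight loss = £108.

Without the tax, 518 − 6P = 2P + 358 gives 8P = 160, so P* = £20 and Q* = 398.
With the tax collected from sellers, supply shifts: Qs = 2(P − 12) + 358.
New equilibrium: buyers pay £23, sellers receive £11, Q = 380. (Wedge: Pb − Ps = 12.)
Quantity falls by |ΔQ| = |398 − 380| = 18.
DWL = ½ · t · |ΔQ| = ½ · 12 · 18 = £108.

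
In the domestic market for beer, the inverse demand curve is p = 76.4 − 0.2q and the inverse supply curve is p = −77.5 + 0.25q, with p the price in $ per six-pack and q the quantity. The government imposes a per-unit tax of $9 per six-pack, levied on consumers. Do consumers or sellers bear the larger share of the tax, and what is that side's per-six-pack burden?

Inverting to q(p) form: qd = 382 − 5p; qs = 4p + 310.
Without the tax, 382 − 5p = 4p + 310 gives 9p = 72, so p* = $8 and q* = 342.
With the tax collected from consumers, demand (in seller-price terms) shifts: qd = 382 − 5(p + 9).
Solving gives q = 322 with consumers paying $12 and sellers receiving $3 (the $9 wedge).
Per-six-pack burden: consumers $4, sellers $5.
Sellers take the larger share because supply is less price-elastic here (demand slope 5 vs supply slope 4).

Sellers bear the larger share: $5 per six-pack.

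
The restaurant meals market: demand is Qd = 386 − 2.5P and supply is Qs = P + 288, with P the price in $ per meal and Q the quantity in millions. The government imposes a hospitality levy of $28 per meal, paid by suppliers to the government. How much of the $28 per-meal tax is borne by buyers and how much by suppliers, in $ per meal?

Without the tax, 386 − 2.5P = P + 288 gives 3.5P = 98, so P* = $28 and Q* = 316.
With the tax collected from suppliers, supply shifts: Qs = (P − 28) + 288.
Solving gives Q = 296 with buyers paying $36 and suppliers receiving $8 (the $28 wedge).
Burden on buyers: $8; on suppliers: $20. (They sum to $28.)

Buyers bear $8 per meal; suppliers bear $20 per meal.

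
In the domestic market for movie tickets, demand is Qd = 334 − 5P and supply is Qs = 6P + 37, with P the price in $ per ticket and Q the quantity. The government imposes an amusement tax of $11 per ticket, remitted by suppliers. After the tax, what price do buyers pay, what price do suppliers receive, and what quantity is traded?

Buyers pay $33; suppliers receive $22; quantity = 169.

Without the tax, 334 − 5P = 6P + 37 gives 11P = 297, so P* = $27 and Q* = 199.
With the tax collected from suppliers, supply shifts: Qs = 6(P − 11) + 37.
Solving gives Q = 169 with buyers paying $33 and suppliers receiving $22 (the $11 wedge).
The less price-elastic side of the market bears the larger share of a per-unit tax.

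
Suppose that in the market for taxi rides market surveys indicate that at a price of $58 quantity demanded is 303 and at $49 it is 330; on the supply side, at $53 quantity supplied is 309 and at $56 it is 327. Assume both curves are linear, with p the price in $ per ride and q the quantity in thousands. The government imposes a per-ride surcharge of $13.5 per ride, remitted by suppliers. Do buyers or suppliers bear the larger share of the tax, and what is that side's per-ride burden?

Buyers bear the larger share: $9 per ride.

Demand slope: (330 − 303)/(49 − 58) = -3, so qd = 477 − 3p.
Supply slope: (327 − 309)/(56 − 53) = 6, so qs = 6p − 9.
Before the tax: set 477 − 3p = 6p − 9 → p* = $54, q* = 315.
With the tax collected from suppliers, supply shifts: qs = 6(p − 13.5) − 9.
Solving gives q = 288 with buyers paying $63 and suppliers receiving $49.5 (the $13.5 wedge).
Per-ride burden: buyers $9, suppliers $4.5.
Buyers take the larger share because demand is less price-elastic here (demand slope 3 vs supply slope 6).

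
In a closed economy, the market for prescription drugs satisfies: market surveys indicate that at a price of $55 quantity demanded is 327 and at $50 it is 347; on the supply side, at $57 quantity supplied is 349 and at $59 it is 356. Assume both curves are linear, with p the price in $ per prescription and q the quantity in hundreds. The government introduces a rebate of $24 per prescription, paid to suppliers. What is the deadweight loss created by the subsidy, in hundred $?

Deadweight loss = $537.6 hundred.

Demand slope: (347 − 327)/(50 − 55) = -4, so qd = 547 − 4p.
Supply slope: (356 − 349)/(59 − 57) = 3.5, so qs = 3.5p + 149.5.
Without the subsidy, 547 − 4p = 3.5p + 149.5 gives 7.5p = 397.5, so p* = $53 and q* = 335.
With a per-unit subsidy paid to suppliers, each receives p + 24 per unit sold, so supply becomes qs = 3.5(p + 24) + 149.5.
New equilibrium: buyers pay $41.8, suppliers receive $65.8, q = 379.8. (Wedge: pb − ps = −24.)
Quantity rises by |ΔQ| = |335 − 379.8| = 44.8.
DWL = ½ · t · |ΔQ| = ½ · 24 · 44.8 = $537.6.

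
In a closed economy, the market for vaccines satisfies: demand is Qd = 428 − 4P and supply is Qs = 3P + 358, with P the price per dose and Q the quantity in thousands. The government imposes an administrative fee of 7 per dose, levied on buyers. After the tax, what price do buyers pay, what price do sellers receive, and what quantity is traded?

Without the tax, 428 − 4P = 3P + 358 gives 7P = 70, so P* = 10 and Q* = 388.
With the tax collected from buyers, demand (in seller-price terms) shifts: Qd = 428 − 4(P + 7).
New equilibrium: buyers pay 13, sellers receive 6, Q = 376. (Wedge: Pb − Ps = 7.)
The less price-elastic side of the market bears the larger share of a per-unit tax.

Buyers pay 13; sellers receive 6; quantity = 376.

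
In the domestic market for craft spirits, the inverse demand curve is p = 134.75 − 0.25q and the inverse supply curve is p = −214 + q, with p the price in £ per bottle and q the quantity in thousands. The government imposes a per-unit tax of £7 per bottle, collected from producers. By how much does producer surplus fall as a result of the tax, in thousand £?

Producer surplus falls by £1546.72 thousand.

Rewrite in direct form: qd = 539 − 4p and qs = p + 214.
Before the tax: set 539 − 4p = p + 214 → p* = £65, q* = 279.
With the tax collected from producers, supply shifts: qs = (p − 7) + 214.
New equilibrium: consumers pay £66.4, producers receive £59.4, q = 273.4. (Wedge: pb − ps = 7.)
ΔPS is the trapezoid between Q = 273.4 and Q = 279 of height £5.6: ½ · (279 + 273.4) · 5.6 = £1546.72.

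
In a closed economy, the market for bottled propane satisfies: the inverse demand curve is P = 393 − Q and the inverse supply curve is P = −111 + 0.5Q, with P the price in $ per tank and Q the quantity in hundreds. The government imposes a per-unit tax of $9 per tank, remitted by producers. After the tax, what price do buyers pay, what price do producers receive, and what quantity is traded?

Buyers pay $63; producers receive $54; quantity = 330.

Inverting to Q(P) form: Qd = 393 − P; Qs = 2P + 222.
Before the tax: set 393 − P = 2P + 222 → P* = $57, Q* = 336.
With the tax collected from producers, supply shifts: Qs = 2(P − 9) + 222.
Solving gives Q = 330 with buyers paying $63 and producers receiving $54 (the $9 wedge).
The less price-elastic side of the market bears the larger share of a per-unit tax.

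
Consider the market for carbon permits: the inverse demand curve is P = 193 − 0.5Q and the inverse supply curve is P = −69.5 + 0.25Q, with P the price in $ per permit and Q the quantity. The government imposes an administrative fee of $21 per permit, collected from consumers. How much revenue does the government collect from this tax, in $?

Inverting to Q(P) form: Qd = 386 − 2P; Qs = 4P + 278.
Before the tax: set 386 − 2P = 4P + 278 → P* = $18, Q* = 350.
With the tax collected from consumers, demand (in seller-price terms) shifts: Qd = 386 − 2(P + 21).
Solving gives Q = 322 with consumers paying $32 and producers receiving $11 (the $21 wedge).
Revenue = t · Q = 21 · 322 = $6762.

Tax revenue = $6762.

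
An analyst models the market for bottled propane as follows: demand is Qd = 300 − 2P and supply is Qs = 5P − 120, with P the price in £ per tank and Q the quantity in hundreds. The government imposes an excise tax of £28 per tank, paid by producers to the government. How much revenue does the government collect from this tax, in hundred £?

Tax revenue = £3920 hundred.

Before the tax: set 300 − 2P = 5P − 120 → P* = £60, Q* = 180.
With the tax collected from producers, supply shifts: Qs = 5(P − 28) − 120.
Solving gives Q = 140 with consumers paying £80 and producers receiving £52 (the £28 wedge).
Revenue = t · Q = 28 · 140 = £3920.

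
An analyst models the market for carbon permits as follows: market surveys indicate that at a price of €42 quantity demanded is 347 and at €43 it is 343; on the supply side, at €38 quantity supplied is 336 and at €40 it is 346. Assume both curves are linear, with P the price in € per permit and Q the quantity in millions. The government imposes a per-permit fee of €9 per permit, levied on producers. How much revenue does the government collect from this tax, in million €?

Tax revenue = €2979 million.

Demand slope: (343 − 347)/(43 − 42) = -4, so Qd = 515 − 4P.
Supply slope: (346 − 336)/(40 − 38) = 5, so Qs = 5P + 146.
Before the tax: set 515 − 4P = 5P + 146 → P* = €41, Q* = 351.
With the tax collected from producers, supply shifts: Qs = 5(P − 9) + 146.
Solving gives Q = 331 with buyers paying €46 and producers receiving €37 (the €9 wedge).
Revenue = t · Q = 9 · 331 = €2979.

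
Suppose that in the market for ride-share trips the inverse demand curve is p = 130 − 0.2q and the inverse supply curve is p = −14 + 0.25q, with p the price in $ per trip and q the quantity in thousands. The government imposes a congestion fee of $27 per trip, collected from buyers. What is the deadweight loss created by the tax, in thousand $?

Deadweight loss = $810 thousand.

Rewrite in direct form: qd = 650 − 5p and qs = 4p + 56.
Before the tax: set 650 − 5p = 4p + 56 → p* = $66, q* = 320.
With the tax collected from buyers, demand (in seller-price terms) shifts: qd = 650 − 5(p + 27).
Solving gives q = 260 with buyers paying $78 and suppliers receiving $51 (the $27 wedge).
Quantity falls by |ΔQ| = |320 − 260| = 60.
DWL = ½ · t · |ΔQ| = ½ · 27 · 60 = $810.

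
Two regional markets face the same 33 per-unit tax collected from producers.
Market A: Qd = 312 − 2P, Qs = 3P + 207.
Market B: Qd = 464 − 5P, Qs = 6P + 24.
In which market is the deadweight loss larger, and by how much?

Market B, by 831.6.

Market A: pre-tax P* = 21, Q* = 270; post-tax Q = 230.4; deadweight loss = 653.4.
Market B: pre-tax P* = 40, Q* = 264; post-tax Q = 174; deadweight loss = 1485.
Difference: 653.4 vs 1485 → market B is larger by 831.6.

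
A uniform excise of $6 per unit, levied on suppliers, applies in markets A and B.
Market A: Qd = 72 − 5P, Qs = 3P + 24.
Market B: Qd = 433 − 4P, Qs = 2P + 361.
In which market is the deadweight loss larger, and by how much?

Market A, by $9.75.

Market A: pre-tax P* = $6, Q* = 42; post-tax Q = 30.75; deadweight loss = $33.75.
Market B: pre-tax P* = $12, Q* = 385; post-tax Q = 377; deadweight loss = $24.
Difference: $33.75 vs $24 → market A is larger by $9.75.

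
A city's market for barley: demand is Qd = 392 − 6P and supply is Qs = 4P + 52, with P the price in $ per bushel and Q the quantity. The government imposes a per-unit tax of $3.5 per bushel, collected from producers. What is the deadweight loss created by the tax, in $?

Before the tax: set 392 − 6P = 4P + 52 → P* = $34, Q* = 188.
With the tax collected from producers, supply shifts: Qs = 4(P − 3.5) + 52.
New equilibrium: buyers pay $35.4, producers receive $31.9, Q = 179.6. (Wedge: Pb − Ps = 3.5.)
Quantity falls by |ΔQ| = |188 − 179.6| = 8.4.
DWL = ½ · t · |ΔQ| = ½ · 3.5 · 8.4 = $14.7.

Deadweight loss = $14.7.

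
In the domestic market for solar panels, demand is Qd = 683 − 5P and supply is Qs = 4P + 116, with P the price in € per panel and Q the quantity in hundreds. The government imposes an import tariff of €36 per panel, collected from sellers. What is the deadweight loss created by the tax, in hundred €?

Deadweight loss = €1440 hundred.

Before the tax: set 683 − 5P = 4P + 116 → P* = €63, Q* = 368.
With the tax collected from sellers, supply shifts: Qs = 4(P − 36) + 116.
New equilibrium: consumers pay €79, sellers receive €43, Q = 288. (Wedge: Pb − Ps = 36.)
Quantity falls by |ΔQ| = |368 − 288| = 80.
DWL = ½ · t · |ΔQ| = ½ · 36 · 80 = €1440.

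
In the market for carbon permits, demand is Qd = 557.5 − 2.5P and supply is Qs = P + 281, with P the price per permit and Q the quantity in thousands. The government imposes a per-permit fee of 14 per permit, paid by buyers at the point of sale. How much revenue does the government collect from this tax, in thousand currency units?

Tax revenue = 4900 thousand.

Before the tax: set 557.5 − 2.5P = P + 281 → P* = 79, Q* = 360.
With the tax collected from buyers, demand (in seller-price terms) shifts: Qd = 557.5 − 2.5(P + 14).
Solving gives Q = 350 with buyers paying 83 and suppliers receiving 69 (the 14 wedge).
Revenue = t · Q = 14 · 350 = 4900.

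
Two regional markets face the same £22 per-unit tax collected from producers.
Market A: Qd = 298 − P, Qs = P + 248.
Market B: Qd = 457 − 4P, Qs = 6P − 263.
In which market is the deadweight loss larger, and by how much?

Market A: pre-tax P* = £25, Q* = 273; post-tax Q = 262; deadweight loss = £121.
Market B: pre-tax P* = £72, Q* = 169; post-tax Q = 116.2; deadweight loss = £580.8.
Difference: £121 vs £580.8 → market B is larger by £459.8.

Market B, by £459.8.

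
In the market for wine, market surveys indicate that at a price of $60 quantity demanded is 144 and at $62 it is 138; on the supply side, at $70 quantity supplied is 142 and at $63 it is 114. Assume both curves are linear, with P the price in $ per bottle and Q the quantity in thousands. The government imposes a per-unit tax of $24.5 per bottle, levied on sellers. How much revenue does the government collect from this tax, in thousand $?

Demand slope: (138 − 144)/(62 − 60) = -3, so Qd = 324 − 3P.
Supply slope: (114 − 142)/(63 − 70) = 4, so Qs = 4P − 138.
Without the tax, 324 − 3P = 4P − 138 gives 7P = 462, so P* = $66 and Q* = 126.
With the tax collected from sellers, supply shifts: Qs = 4(P − 24.5) − 138.
Solving gives Q = 84 with consumers paying $80 and sellers receiving $55.5 (the $24.5 wedge).
Revenue = t · Q = 24.5 · 84 = $2058.

Tax revenue = $2058 thousand.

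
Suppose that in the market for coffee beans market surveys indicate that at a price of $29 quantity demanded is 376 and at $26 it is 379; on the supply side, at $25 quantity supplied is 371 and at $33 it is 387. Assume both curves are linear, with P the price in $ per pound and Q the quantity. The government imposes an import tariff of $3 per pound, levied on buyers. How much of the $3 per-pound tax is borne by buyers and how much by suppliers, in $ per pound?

Buyers bear $2 per pound; suppliers bear $1 per pound.

Demand slope: (379 − 376)/(26 − 29) = -1, so Qd = 405 − P.
Supply slope: (387 − 371)/(33 − 25) = 2, so Qs = 2P + 321.
Before the tax: set 405 − P = 2P + 321 → P* = $28, Q* = 377.
With the tax collected from buyers, demand (in seller-price terms) shifts: Qd = 405 − (P + 3).
New equilibrium: buyers pay $30, suppliers receive $27, Q = 375. (Wedge: Pb − Ps = 3.)
Burden on buyers: $2; on suppliers: $1. (They sum to $3.)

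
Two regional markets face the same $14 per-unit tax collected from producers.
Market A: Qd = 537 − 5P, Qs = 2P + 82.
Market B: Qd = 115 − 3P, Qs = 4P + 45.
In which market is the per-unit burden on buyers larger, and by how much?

Market A: pre-tax P* = $65, Q* = 212; post-tax Q = 192; per-unit burden on buyers = $4.
Market B: pre-tax P* = $10, Q* = 85; post-tax Q = 61; per-unit burden on buyers = $8.
Difference: $4 vs $8 → market B is larger by $4.

Market B, by $4.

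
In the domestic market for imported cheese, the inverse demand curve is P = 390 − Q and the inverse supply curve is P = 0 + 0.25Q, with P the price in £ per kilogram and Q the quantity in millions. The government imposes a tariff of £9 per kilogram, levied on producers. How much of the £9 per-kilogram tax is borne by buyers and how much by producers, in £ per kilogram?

Buyers bear £7.2 per kilogram; producers bear £1.8 per kilogram.

Rewrite in direct form: Qd = 390 − P and Qs = 4P.
Before the tax: set 390 − P = 4P → P* = £78, Q* = 312.
With the tax collected from producers, supply shifts: Qs = 4(P − 9).
Solving gives Q = 304.8 with buyers paying £85.2 and producers receiving £76.2 (the £9 wedge).
Burden on buyers: £7.2; on producers: £1.8. (They sum to £9.)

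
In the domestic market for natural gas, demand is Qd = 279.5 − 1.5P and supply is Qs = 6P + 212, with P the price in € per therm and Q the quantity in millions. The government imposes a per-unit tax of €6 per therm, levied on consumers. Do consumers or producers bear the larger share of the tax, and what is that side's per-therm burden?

Consumers bear the larger share: €4.8 per therm.

Without the tax, 279.5 − 1.5P = 6P + 212 gives 7.5P = 67.5, so P* = €9 and Q* = 266.
With the tax collected from consumers, demand (in seller-price terms) shifts: Qd = 279.5 − 1.5(P + 6).
Solving gives Q = 258.8 with consumers paying €13.8 and producers receiving €7.8 (the €6 wedge).
Per-therm burden: consumers €4.8, producers €1.2.
Consumers take the larger share because demand is less price-elastic here (demand slope 1.5 vs supply slope 6).
The less price-elastic side of the market bears the larger share of a per-unit tax.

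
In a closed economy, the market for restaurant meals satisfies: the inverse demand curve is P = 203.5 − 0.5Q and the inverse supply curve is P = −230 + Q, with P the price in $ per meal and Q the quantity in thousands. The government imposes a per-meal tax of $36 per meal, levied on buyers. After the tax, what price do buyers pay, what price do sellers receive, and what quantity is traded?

Buyers pay $71; sellers receive $35; quantity = 265.

Inverting to Q(P) form: Qd = 407 − 2P; Qs = P + 230.
Without the tax, 407 − 2P = P + 230 gives 3P = 177, so P* = $59 and Q* = 289.
With the tax collected from buyers, demand (in seller-price terms) shifts: Qd = 407 − 2(P + 36).
Solving gives Q = 265 with buyers paying $71 and sellers receiving $35 (the $36 wedge).
The less price-elastic side of the market bears the larger share of a per-unit tax.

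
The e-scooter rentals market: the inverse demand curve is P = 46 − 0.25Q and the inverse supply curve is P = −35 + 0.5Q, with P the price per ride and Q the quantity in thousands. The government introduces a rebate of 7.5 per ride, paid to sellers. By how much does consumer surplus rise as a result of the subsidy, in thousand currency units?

Consumer surplus rises by 282.5 thousand.

Inverting to Q(P) form: Qd = 184 − 4P; Qs = 2P + 70.
Without the subsidy, 184 − 4P = 2P + 70 gives 6P = 114, so P* = 19 and Q* = 108.
With a per-unit subsidy paid to sellers, each receives P + 7.5 per unit sold, so supply becomes Qs = 2(P + 7.5) + 70.
New equilibrium: consumers pay 16.5, sellers receive 24, Q = 118. (Wedge: Pb − Ps = −7.5.)
ΔCS is the trapezoid between Q = 118 and Q = 108 of height 2.5: ½ · (108 + 118) · 2.5 = 282.5.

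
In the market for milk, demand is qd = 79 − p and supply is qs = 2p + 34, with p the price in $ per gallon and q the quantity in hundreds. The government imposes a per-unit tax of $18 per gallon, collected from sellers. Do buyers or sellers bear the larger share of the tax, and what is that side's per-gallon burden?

Buyers bear the larger share: $12 per gallon.

Without the tax, 79 − p = 2p + 34 gives 3p = 45, so p* = $15 and q* = 64.
With the tax collected from sellers, supply shifts: qs = 2(p − 18) + 34.
Solving gives q = 52 with buyers paying $27 and sellers receiving $9 (the $18 wedge).
Per-gallon burden: buyers $12, sellers $6.
Buyers take the larger share because demand is less price-elastic here (demand slope 1 vs supply slope 2).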